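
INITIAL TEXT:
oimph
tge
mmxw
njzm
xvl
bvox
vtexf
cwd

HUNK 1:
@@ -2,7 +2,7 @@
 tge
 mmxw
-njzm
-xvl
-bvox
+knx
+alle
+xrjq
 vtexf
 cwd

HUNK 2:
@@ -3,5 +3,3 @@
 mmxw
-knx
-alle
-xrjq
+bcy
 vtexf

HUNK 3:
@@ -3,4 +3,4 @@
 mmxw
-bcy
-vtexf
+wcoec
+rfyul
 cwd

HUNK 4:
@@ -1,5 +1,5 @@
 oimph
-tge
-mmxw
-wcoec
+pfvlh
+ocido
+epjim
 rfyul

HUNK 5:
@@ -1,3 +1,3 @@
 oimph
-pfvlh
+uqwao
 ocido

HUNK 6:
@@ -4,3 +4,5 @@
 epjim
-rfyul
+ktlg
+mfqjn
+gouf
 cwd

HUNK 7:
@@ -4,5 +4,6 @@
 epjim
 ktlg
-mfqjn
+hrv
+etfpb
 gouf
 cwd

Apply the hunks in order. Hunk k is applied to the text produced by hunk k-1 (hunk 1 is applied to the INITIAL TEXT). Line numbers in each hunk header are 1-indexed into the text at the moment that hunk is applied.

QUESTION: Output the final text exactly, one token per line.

Answer: oimph
uqwao
ocido
epjim
ktlg
hrv
etfpb
gouf
cwd

Derivation:
Hunk 1: at line 2 remove [njzm,xvl,bvox] add [knx,alle,xrjq] -> 8 lines: oimph tge mmxw knx alle xrjq vtexf cwd
Hunk 2: at line 3 remove [knx,alle,xrjq] add [bcy] -> 6 lines: oimph tge mmxw bcy vtexf cwd
Hunk 3: at line 3 remove [bcy,vtexf] add [wcoec,rfyul] -> 6 lines: oimph tge mmxw wcoec rfyul cwd
Hunk 4: at line 1 remove [tge,mmxw,wcoec] add [pfvlh,ocido,epjim] -> 6 lines: oimph pfvlh ocido epjim rfyul cwd
Hunk 5: at line 1 remove [pfvlh] add [uqwao] -> 6 lines: oimph uqwao ocido epjim rfyul cwd
Hunk 6: at line 4 remove [rfyul] add [ktlg,mfqjn,gouf] -> 8 lines: oimph uqwao ocido epjim ktlg mfqjn gouf cwd
Hunk 7: at line 4 remove [mfqjn] add [hrv,etfpb] -> 9 lines: oimph uqwao ocido epjim ktlg hrv etfpb gouf cwd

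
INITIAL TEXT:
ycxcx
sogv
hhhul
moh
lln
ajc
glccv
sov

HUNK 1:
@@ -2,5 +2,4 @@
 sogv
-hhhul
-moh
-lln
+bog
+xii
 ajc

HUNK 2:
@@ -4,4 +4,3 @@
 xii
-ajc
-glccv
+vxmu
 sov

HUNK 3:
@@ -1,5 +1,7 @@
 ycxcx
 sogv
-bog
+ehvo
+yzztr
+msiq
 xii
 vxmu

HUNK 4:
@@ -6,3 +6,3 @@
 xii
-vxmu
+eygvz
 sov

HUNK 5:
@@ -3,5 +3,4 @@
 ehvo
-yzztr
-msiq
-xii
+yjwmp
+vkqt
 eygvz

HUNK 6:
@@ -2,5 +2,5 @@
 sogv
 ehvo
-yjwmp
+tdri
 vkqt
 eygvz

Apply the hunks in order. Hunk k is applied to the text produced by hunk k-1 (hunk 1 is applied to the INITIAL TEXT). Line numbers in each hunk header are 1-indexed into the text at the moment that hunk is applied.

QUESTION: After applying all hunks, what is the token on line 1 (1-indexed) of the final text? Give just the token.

Answer: ycxcx

Derivation:
Hunk 1: at line 2 remove [hhhul,moh,lln] add [bog,xii] -> 7 lines: ycxcx sogv bog xii ajc glccv sov
Hunk 2: at line 4 remove [ajc,glccv] add [vxmu] -> 6 lines: ycxcx sogv bog xii vxmu sov
Hunk 3: at line 1 remove [bog] add [ehvo,yzztr,msiq] -> 8 lines: ycxcx sogv ehvo yzztr msiq xii vxmu sov
Hunk 4: at line 6 remove [vxmu] add [eygvz] -> 8 lines: ycxcx sogv ehvo yzztr msiq xii eygvz sov
Hunk 5: at line 3 remove [yzztr,msiq,xii] add [yjwmp,vkqt] -> 7 lines: ycxcx sogv ehvo yjwmp vkqt eygvz sov
Hunk 6: at line 2 remove [yjwmp] add [tdri] -> 7 lines: ycxcx sogv ehvo tdri vkqt eygvz sov
Final line 1: ycxcx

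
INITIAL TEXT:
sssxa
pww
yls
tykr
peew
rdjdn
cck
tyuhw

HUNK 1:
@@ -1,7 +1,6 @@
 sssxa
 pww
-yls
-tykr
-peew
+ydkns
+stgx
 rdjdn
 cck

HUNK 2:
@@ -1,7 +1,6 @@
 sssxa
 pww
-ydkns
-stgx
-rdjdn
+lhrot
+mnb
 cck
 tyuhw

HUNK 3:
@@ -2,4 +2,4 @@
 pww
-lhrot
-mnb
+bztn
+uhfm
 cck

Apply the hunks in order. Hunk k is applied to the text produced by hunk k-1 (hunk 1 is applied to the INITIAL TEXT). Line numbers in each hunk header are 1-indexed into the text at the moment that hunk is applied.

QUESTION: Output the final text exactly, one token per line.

Answer: sssxa
pww
bztn
uhfm
cck
tyuhw

Derivation:
Hunk 1: at line 1 remove [yls,tykr,peew] add [ydkns,stgx] -> 7 lines: sssxa pww ydkns stgx rdjdn cck tyuhw
Hunk 2: at line 1 remove [ydkns,stgx,rdjdn] add [lhrot,mnb] -> 6 lines: sssxa pww lhrot mnb cck tyuhw
Hunk 3: at line 2 remove [lhrot,mnb] add [bztn,uhfm] -> 6 lines: sssxa pww bztn uhfm cck tyuhw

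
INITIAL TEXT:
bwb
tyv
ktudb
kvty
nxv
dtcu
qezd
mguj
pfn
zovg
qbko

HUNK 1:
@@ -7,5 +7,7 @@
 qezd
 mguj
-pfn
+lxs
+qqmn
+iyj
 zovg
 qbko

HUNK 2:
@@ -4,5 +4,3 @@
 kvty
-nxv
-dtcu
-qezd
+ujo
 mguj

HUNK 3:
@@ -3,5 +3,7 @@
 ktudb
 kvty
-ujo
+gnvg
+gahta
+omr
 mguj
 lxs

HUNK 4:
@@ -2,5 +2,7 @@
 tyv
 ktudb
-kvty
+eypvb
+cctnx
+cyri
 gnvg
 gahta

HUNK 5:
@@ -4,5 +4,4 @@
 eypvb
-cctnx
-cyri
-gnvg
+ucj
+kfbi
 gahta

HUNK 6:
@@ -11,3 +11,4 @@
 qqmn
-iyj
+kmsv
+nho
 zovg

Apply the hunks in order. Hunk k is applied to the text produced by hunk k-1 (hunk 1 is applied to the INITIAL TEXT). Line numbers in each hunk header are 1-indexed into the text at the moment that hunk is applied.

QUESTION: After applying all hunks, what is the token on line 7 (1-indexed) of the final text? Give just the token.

Hunk 1: at line 7 remove [pfn] add [lxs,qqmn,iyj] -> 13 lines: bwb tyv ktudb kvty nxv dtcu qezd mguj lxs qqmn iyj zovg qbko
Hunk 2: at line 4 remove [nxv,dtcu,qezd] add [ujo] -> 11 lines: bwb tyv ktudb kvty ujo mguj lxs qqmn iyj zovg qbko
Hunk 3: at line 3 remove [ujo] add [gnvg,gahta,omr] -> 13 lines: bwb tyv ktudb kvty gnvg gahta omr mguj lxs qqmn iyj zovg qbko
Hunk 4: at line 2 remove [kvty] add [eypvb,cctnx,cyri] -> 15 lines: bwb tyv ktudb eypvb cctnx cyri gnvg gahta omr mguj lxs qqmn iyj zovg qbko
Hunk 5: at line 4 remove [cctnx,cyri,gnvg] add [ucj,kfbi] -> 14 lines: bwb tyv ktudb eypvb ucj kfbi gahta omr mguj lxs qqmn iyj zovg qbko
Hunk 6: at line 11 remove [iyj] add [kmsv,nho] -> 15 lines: bwb tyv ktudb eypvb ucj kfbi gahta omr mguj lxs qqmn kmsv nho zovg qbko
Final line 7: gahta

Answer: gahta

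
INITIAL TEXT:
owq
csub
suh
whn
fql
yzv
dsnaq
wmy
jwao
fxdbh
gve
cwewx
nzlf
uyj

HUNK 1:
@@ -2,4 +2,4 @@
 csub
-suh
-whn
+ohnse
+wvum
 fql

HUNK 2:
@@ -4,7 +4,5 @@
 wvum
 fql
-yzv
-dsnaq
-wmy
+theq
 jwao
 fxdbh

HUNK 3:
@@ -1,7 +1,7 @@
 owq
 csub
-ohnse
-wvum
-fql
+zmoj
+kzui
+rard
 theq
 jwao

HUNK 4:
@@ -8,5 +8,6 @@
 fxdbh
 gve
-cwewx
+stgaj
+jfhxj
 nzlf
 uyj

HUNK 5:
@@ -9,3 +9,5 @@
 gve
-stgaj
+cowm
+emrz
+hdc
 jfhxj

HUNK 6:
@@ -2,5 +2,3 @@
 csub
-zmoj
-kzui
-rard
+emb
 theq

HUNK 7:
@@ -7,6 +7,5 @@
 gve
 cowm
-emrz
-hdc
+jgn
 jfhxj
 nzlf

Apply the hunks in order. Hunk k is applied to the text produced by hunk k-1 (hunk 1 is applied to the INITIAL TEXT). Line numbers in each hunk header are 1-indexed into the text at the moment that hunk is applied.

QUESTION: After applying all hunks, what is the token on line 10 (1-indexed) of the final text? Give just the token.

Answer: jfhxj

Derivation:
Hunk 1: at line 2 remove [suh,whn] add [ohnse,wvum] -> 14 lines: owq csub ohnse wvum fql yzv dsnaq wmy jwao fxdbh gve cwewx nzlf uyj
Hunk 2: at line 4 remove [yzv,dsnaq,wmy] add [theq] -> 12 lines: owq csub ohnse wvum fql theq jwao fxdbh gve cwewx nzlf uyj
Hunk 3: at line 1 remove [ohnse,wvum,fql] add [zmoj,kzui,rard] -> 12 lines: owq csub zmoj kzui rard theq jwao fxdbh gve cwewx nzlf uyj
Hunk 4: at line 8 remove [cwewx] add [stgaj,jfhxj] -> 13 lines: owq csub zmoj kzui rard theq jwao fxdbh gve stgaj jfhxj nzlf uyj
Hunk 5: at line 9 remove [stgaj] add [cowm,emrz,hdc] -> 15 lines: owq csub zmoj kzui rard theq jwao fxdbh gve cowm emrz hdc jfhxj nzlf uyj
Hunk 6: at line 2 remove [zmoj,kzui,rard] add [emb] -> 13 lines: owq csub emb theq jwao fxdbh gve cowm emrz hdc jfhxj nzlf uyj
Hunk 7: at line 7 remove [emrz,hdc] add [jgn] -> 12 lines: owq csub emb theq jwao fxdbh gve cowm jgn jfhxj nzlf uyj
Final line 10: jfhxj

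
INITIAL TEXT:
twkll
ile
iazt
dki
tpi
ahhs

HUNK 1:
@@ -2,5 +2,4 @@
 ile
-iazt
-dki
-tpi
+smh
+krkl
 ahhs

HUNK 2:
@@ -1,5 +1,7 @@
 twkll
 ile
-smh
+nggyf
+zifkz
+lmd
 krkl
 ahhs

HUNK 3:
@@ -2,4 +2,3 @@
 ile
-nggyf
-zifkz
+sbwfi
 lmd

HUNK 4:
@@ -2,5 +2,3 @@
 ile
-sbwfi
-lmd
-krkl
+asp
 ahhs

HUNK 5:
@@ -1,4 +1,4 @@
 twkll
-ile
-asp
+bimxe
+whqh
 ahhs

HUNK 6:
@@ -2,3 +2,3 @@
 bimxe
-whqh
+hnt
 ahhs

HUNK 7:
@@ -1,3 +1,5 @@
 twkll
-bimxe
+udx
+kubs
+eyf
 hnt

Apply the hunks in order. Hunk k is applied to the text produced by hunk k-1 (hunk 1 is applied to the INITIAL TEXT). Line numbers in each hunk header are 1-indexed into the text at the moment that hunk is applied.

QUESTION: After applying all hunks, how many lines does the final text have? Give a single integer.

Hunk 1: at line 2 remove [iazt,dki,tpi] add [smh,krkl] -> 5 lines: twkll ile smh krkl ahhs
Hunk 2: at line 1 remove [smh] add [nggyf,zifkz,lmd] -> 7 lines: twkll ile nggyf zifkz lmd krkl ahhs
Hunk 3: at line 2 remove [nggyf,zifkz] add [sbwfi] -> 6 lines: twkll ile sbwfi lmd krkl ahhs
Hunk 4: at line 2 remove [sbwfi,lmd,krkl] add [asp] -> 4 lines: twkll ile asp ahhs
Hunk 5: at line 1 remove [ile,asp] add [bimxe,whqh] -> 4 lines: twkll bimxe whqh ahhs
Hunk 6: at line 2 remove [whqh] add [hnt] -> 4 lines: twkll bimxe hnt ahhs
Hunk 7: at line 1 remove [bimxe] add [udx,kubs,eyf] -> 6 lines: twkll udx kubs eyf hnt ahhs
Final line count: 6

Answer: 6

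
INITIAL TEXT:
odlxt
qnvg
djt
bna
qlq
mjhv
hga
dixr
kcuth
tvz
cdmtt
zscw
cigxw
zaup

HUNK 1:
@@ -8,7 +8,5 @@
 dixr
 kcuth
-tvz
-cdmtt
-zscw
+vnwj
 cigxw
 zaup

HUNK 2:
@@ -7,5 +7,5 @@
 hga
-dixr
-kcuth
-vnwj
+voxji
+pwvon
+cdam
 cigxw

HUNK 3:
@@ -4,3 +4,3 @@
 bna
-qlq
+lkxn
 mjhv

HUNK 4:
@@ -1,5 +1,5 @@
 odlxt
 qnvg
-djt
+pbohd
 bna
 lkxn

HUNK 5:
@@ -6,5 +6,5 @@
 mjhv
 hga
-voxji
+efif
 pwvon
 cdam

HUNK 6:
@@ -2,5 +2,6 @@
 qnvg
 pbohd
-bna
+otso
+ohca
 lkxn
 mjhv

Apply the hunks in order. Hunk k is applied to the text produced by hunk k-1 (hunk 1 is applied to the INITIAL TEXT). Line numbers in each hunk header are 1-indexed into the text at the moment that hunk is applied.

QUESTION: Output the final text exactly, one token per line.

Hunk 1: at line 8 remove [tvz,cdmtt,zscw] add [vnwj] -> 12 lines: odlxt qnvg djt bna qlq mjhv hga dixr kcuth vnwj cigxw zaup
Hunk 2: at line 7 remove [dixr,kcuth,vnwj] add [voxji,pwvon,cdam] -> 12 lines: odlxt qnvg djt bna qlq mjhv hga voxji pwvon cdam cigxw zaup
Hunk 3: at line 4 remove [qlq] add [lkxn] -> 12 lines: odlxt qnvg djt bna lkxn mjhv hga voxji pwvon cdam cigxw zaup
Hunk 4: at line 1 remove [djt] add [pbohd] -> 12 lines: odlxt qnvg pbohd bna lkxn mjhv hga voxji pwvon cdam cigxw zaup
Hunk 5: at line 6 remove [voxji] add [efif] -> 12 lines: odlxt qnvg pbohd bna lkxn mjhv hga efif pwvon cdam cigxw zaup
Hunk 6: at line 2 remove [bna] add [otso,ohca] -> 13 lines: odlxt qnvg pbohd otso ohca lkxn mjhv hga efif pwvon cdam cigxw zaup

Answer: odlxt
qnvg
pbohd
otso
ohca
lkxn
mjhv
hga
efif
pwvon
cdam
cigxw
zaup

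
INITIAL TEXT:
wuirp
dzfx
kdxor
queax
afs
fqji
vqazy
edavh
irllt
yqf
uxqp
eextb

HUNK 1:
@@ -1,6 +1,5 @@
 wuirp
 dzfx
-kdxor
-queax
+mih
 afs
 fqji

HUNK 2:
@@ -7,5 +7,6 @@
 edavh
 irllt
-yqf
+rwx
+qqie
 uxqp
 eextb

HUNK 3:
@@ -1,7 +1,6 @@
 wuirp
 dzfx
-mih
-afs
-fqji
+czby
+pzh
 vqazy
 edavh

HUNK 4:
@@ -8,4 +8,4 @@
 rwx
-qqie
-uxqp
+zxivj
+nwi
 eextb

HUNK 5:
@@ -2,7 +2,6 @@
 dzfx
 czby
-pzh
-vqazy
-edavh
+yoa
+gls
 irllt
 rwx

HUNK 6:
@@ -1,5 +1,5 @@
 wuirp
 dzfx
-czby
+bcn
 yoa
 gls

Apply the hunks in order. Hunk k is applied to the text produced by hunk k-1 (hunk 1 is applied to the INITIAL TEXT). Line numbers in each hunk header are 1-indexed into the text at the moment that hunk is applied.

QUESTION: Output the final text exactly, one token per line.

Hunk 1: at line 1 remove [kdxor,queax] add [mih] -> 11 lines: wuirp dzfx mih afs fqji vqazy edavh irllt yqf uxqp eextb
Hunk 2: at line 7 remove [yqf] add [rwx,qqie] -> 12 lines: wuirp dzfx mih afs fqji vqazy edavh irllt rwx qqie uxqp eextb
Hunk 3: at line 1 remove [mih,afs,fqji] add [czby,pzh] -> 11 lines: wuirp dzfx czby pzh vqazy edavh irllt rwx qqie uxqp eextb
Hunk 4: at line 8 remove [qqie,uxqp] add [zxivj,nwi] -> 11 lines: wuirp dzfx czby pzh vqazy edavh irllt rwx zxivj nwi eextb
Hunk 5: at line 2 remove [pzh,vqazy,edavh] add [yoa,gls] -> 10 lines: wuirp dzfx czby yoa gls irllt rwx zxivj nwi eextb
Hunk 6: at line 1 remove [czby] add [bcn] -> 10 lines: wuirp dzfx bcn yoa gls irllt rwx zxivj nwi eextb

Answer: wuirp
dzfx
bcn
yoa
gls
irllt
rwx
zxivj
nwi
eextb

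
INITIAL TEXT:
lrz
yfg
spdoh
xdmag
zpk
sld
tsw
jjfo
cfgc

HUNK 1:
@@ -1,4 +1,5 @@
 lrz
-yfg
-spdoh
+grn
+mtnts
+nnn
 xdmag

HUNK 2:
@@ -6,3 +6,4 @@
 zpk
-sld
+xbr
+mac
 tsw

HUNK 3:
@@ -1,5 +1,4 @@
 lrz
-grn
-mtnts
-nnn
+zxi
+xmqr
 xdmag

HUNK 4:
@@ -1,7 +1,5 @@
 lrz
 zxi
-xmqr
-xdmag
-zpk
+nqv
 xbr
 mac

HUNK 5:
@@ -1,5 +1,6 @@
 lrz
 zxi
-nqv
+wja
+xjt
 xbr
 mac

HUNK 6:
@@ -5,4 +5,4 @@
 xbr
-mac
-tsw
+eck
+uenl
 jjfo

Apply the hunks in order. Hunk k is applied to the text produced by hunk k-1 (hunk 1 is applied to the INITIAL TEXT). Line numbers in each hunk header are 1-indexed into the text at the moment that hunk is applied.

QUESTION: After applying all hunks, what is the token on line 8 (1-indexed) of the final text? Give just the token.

Answer: jjfo

Derivation:
Hunk 1: at line 1 remove [yfg,spdoh] add [grn,mtnts,nnn] -> 10 lines: lrz grn mtnts nnn xdmag zpk sld tsw jjfo cfgc
Hunk 2: at line 6 remove [sld] add [xbr,mac] -> 11 lines: lrz grn mtnts nnn xdmag zpk xbr mac tsw jjfo cfgc
Hunk 3: at line 1 remove [grn,mtnts,nnn] add [zxi,xmqr] -> 10 lines: lrz zxi xmqr xdmag zpk xbr mac tsw jjfo cfgc
Hunk 4: at line 1 remove [xmqr,xdmag,zpk] add [nqv] -> 8 lines: lrz zxi nqv xbr mac tsw jjfo cfgc
Hunk 5: at line 1 remove [nqv] add [wja,xjt] -> 9 lines: lrz zxi wja xjt xbr mac tsw jjfo cfgc
Hunk 6: at line 5 remove [mac,tsw] add [eck,uenl] -> 9 lines: lrz zxi wja xjt xbr eck uenl jjfo cfgc
Final line 8: jjfo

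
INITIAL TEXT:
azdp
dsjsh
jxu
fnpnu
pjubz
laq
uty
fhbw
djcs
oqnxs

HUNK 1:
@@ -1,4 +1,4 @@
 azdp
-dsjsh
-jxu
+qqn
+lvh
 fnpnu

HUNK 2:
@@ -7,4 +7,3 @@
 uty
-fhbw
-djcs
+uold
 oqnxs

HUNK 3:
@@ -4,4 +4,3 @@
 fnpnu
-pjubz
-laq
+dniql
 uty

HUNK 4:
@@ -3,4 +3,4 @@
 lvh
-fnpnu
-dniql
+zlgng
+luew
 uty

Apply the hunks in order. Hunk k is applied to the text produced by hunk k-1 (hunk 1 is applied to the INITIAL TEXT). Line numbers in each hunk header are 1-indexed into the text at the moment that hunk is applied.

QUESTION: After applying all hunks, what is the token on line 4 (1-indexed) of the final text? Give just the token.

Hunk 1: at line 1 remove [dsjsh,jxu] add [qqn,lvh] -> 10 lines: azdp qqn lvh fnpnu pjubz laq uty fhbw djcs oqnxs
Hunk 2: at line 7 remove [fhbw,djcs] add [uold] -> 9 lines: azdp qqn lvh fnpnu pjubz laq uty uold oqnxs
Hunk 3: at line 4 remove [pjubz,laq] add [dniql] -> 8 lines: azdp qqn lvh fnpnu dniql uty uold oqnxs
Hunk 4: at line 3 remove [fnpnu,dniql] add [zlgng,luew] -> 8 lines: azdp qqn lvh zlgng luew uty uold oqnxs
Final line 4: zlgng

Answer: zlgng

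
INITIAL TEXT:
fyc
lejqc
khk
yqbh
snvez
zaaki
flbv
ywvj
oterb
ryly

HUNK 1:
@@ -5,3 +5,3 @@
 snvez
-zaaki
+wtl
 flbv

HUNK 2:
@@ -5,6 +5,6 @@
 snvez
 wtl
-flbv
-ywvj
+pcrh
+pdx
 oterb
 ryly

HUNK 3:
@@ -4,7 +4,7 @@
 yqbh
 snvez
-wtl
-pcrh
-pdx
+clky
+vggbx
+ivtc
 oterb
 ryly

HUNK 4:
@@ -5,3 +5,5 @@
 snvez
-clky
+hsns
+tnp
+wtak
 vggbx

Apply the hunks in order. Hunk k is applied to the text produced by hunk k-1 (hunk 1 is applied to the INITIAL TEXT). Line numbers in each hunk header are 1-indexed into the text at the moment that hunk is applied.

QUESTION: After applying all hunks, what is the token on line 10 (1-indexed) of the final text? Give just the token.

Hunk 1: at line 5 remove [zaaki] add [wtl] -> 10 lines: fyc lejqc khk yqbh snvez wtl flbv ywvj oterb ryly
Hunk 2: at line 5 remove [flbv,ywvj] add [pcrh,pdx] -> 10 lines: fyc lejqc khk yqbh snvez wtl pcrh pdx oterb ryly
Hunk 3: at line 4 remove [wtl,pcrh,pdx] add [clky,vggbx,ivtc] -> 10 lines: fyc lejqc khk yqbh snvez clky vggbx ivtc oterb ryly
Hunk 4: at line 5 remove [clky] add [hsns,tnp,wtak] -> 12 lines: fyc lejqc khk yqbh snvez hsns tnp wtak vggbx ivtc oterb ryly
Final line 10: ivtc

Answer: ivtc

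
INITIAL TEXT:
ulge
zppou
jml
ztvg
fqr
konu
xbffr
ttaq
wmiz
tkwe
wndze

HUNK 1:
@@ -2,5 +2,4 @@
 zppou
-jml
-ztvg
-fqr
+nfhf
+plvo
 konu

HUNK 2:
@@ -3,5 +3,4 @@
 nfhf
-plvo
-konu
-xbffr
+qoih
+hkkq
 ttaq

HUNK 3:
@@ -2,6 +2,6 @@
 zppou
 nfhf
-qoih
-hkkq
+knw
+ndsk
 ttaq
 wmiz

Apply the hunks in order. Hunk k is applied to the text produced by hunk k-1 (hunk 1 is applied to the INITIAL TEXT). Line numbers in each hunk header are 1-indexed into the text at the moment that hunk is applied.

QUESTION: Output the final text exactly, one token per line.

Answer: ulge
zppou
nfhf
knw
ndsk
ttaq
wmiz
tkwe
wndze

Derivation:
Hunk 1: at line 2 remove [jml,ztvg,fqr] add [nfhf,plvo] -> 10 lines: ulge zppou nfhf plvo konu xbffr ttaq wmiz tkwe wndze
Hunk 2: at line 3 remove [plvo,konu,xbffr] add [qoih,hkkq] -> 9 lines: ulge zppou nfhf qoih hkkq ttaq wmiz tkwe wndze
Hunk 3: at line 2 remove [qoih,hkkq] add [knw,ndsk] -> 9 lines: ulge zppou nfhf knw ndsk ttaq wmiz tkwe wndze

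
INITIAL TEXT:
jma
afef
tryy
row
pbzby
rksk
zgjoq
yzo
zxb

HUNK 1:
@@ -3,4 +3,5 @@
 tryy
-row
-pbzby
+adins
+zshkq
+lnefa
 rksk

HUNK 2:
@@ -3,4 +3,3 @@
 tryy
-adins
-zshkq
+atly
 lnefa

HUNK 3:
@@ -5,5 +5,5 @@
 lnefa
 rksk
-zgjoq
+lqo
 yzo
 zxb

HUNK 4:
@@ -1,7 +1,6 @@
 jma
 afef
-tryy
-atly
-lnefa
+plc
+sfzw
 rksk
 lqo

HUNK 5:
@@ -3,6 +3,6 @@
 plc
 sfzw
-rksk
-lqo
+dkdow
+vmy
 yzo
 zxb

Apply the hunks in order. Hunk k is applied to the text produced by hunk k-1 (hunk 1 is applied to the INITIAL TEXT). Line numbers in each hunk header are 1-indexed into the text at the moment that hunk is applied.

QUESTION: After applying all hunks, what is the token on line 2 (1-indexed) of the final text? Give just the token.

Hunk 1: at line 3 remove [row,pbzby] add [adins,zshkq,lnefa] -> 10 lines: jma afef tryy adins zshkq lnefa rksk zgjoq yzo zxb
Hunk 2: at line 3 remove [adins,zshkq] add [atly] -> 9 lines: jma afef tryy atly lnefa rksk zgjoq yzo zxb
Hunk 3: at line 5 remove [zgjoq] add [lqo] -> 9 lines: jma afef tryy atly lnefa rksk lqo yzo zxb
Hunk 4: at line 1 remove [tryy,atly,lnefa] add [plc,sfzw] -> 8 lines: jma afef plc sfzw rksk lqo yzo zxb
Hunk 5: at line 3 remove [rksk,lqo] add [dkdow,vmy] -> 8 lines: jma afef plc sfzw dkdow vmy yzo zxb
Final line 2: afef

Answer: afef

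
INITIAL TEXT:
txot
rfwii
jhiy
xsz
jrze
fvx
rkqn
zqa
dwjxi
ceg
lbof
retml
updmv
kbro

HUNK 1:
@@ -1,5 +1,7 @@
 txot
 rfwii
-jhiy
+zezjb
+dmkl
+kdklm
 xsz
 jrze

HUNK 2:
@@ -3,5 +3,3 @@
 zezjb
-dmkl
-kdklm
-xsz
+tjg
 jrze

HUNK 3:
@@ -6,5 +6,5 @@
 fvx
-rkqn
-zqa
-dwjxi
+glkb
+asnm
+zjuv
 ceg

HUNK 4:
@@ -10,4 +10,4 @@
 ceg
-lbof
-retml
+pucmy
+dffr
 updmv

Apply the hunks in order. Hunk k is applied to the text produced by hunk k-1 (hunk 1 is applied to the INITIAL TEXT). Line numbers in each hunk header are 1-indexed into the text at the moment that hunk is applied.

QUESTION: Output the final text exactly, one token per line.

Answer: txot
rfwii
zezjb
tjg
jrze
fvx
glkb
asnm
zjuv
ceg
pucmy
dffr
updmv
kbro

Derivation:
Hunk 1: at line 1 remove [jhiy] add [zezjb,dmkl,kdklm] -> 16 lines: txot rfwii zezjb dmkl kdklm xsz jrze fvx rkqn zqa dwjxi ceg lbof retml updmv kbro
Hunk 2: at line 3 remove [dmkl,kdklm,xsz] add [tjg] -> 14 lines: txot rfwii zezjb tjg jrze fvx rkqn zqa dwjxi ceg lbof retml updmv kbro
Hunk 3: at line 6 remove [rkqn,zqa,dwjxi] add [glkb,asnm,zjuv] -> 14 lines: txot rfwii zezjb tjg jrze fvx glkb asnm zjuv ceg lbof retml updmv kbro
Hunk 4: at line 10 remove [lbof,retml] add [pucmy,dffr] -> 14 lines: txot rfwii zezjb tjg jrze fvx glkb asnm zjuv ceg pucmy dffr updmv kbro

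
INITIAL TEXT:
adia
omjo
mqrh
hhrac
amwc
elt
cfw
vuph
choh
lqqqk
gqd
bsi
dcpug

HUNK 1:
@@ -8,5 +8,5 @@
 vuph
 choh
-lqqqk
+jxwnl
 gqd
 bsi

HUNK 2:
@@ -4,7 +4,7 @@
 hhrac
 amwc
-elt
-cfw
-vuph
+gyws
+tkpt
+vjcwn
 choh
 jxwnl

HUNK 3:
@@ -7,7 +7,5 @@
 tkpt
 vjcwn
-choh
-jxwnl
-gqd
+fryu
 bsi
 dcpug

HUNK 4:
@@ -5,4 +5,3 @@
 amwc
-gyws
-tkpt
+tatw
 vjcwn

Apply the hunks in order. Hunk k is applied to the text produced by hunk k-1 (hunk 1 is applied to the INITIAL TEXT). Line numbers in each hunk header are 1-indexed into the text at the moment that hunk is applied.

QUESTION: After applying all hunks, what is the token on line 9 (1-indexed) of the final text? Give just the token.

Answer: bsi

Derivation:
Hunk 1: at line 8 remove [lqqqk] add [jxwnl] -> 13 lines: adia omjo mqrh hhrac amwc elt cfw vuph choh jxwnl gqd bsi dcpug
Hunk 2: at line 4 remove [elt,cfw,vuph] add [gyws,tkpt,vjcwn] -> 13 lines: adia omjo mqrh hhrac amwc gyws tkpt vjcwn choh jxwnl gqd bsi dcpug
Hunk 3: at line 7 remove [choh,jxwnl,gqd] add [fryu] -> 11 lines: adia omjo mqrh hhrac amwc gyws tkpt vjcwn fryu bsi dcpug
Hunk 4: at line 5 remove [gyws,tkpt] add [tatw] -> 10 lines: adia omjo mqrh hhrac amwc tatw vjcwn fryu bsi dcpug
Final line 9: bsi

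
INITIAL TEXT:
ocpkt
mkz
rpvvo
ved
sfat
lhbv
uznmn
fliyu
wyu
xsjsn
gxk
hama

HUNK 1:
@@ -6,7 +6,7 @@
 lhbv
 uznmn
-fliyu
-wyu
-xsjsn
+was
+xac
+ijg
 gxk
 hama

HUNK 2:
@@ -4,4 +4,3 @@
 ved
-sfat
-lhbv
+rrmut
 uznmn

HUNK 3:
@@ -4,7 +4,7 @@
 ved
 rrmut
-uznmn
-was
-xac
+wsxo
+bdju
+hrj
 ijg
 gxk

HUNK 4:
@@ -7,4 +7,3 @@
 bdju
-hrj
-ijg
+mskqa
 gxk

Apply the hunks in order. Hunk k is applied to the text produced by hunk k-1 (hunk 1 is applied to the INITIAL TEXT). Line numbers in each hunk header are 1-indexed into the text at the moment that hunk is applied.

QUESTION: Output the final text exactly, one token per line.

Hunk 1: at line 6 remove [fliyu,wyu,xsjsn] add [was,xac,ijg] -> 12 lines: ocpkt mkz rpvvo ved sfat lhbv uznmn was xac ijg gxk hama
Hunk 2: at line 4 remove [sfat,lhbv] add [rrmut] -> 11 lines: ocpkt mkz rpvvo ved rrmut uznmn was xac ijg gxk hama
Hunk 3: at line 4 remove [uznmn,was,xac] add [wsxo,bdju,hrj] -> 11 lines: ocpkt mkz rpvvo ved rrmut wsxo bdju hrj ijg gxk hama
Hunk 4: at line 7 remove [hrj,ijg] add [mskqa] -> 10 lines: ocpkt mkz rpvvo ved rrmut wsxo bdju mskqa gxk hama

Answer: ocpkt
mkz
rpvvo
ved
rrmut
wsxo
bdju
mskqa
gxk
hama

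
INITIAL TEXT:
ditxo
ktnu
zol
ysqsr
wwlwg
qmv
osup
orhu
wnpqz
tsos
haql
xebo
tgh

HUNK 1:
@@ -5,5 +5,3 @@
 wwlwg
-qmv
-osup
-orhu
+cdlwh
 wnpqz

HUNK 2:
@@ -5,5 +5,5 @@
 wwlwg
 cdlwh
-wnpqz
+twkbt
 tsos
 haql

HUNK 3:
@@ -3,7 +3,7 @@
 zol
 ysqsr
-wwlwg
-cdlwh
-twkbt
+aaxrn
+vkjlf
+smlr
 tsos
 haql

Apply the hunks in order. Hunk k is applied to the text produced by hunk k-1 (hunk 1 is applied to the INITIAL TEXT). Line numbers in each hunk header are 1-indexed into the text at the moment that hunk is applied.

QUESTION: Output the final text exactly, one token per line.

Answer: ditxo
ktnu
zol
ysqsr
aaxrn
vkjlf
smlr
tsos
haql
xebo
tgh

Derivation:
Hunk 1: at line 5 remove [qmv,osup,orhu] add [cdlwh] -> 11 lines: ditxo ktnu zol ysqsr wwlwg cdlwh wnpqz tsos haql xebo tgh
Hunk 2: at line 5 remove [wnpqz] add [twkbt] -> 11 lines: ditxo ktnu zol ysqsr wwlwg cdlwh twkbt tsos haql xebo tgh
Hunk 3: at line 3 remove [wwlwg,cdlwh,twkbt] add [aaxrn,vkjlf,smlr] -> 11 lines: ditxo ktnu zol ysqsr aaxrn vkjlf smlr tsos haql xebo tgh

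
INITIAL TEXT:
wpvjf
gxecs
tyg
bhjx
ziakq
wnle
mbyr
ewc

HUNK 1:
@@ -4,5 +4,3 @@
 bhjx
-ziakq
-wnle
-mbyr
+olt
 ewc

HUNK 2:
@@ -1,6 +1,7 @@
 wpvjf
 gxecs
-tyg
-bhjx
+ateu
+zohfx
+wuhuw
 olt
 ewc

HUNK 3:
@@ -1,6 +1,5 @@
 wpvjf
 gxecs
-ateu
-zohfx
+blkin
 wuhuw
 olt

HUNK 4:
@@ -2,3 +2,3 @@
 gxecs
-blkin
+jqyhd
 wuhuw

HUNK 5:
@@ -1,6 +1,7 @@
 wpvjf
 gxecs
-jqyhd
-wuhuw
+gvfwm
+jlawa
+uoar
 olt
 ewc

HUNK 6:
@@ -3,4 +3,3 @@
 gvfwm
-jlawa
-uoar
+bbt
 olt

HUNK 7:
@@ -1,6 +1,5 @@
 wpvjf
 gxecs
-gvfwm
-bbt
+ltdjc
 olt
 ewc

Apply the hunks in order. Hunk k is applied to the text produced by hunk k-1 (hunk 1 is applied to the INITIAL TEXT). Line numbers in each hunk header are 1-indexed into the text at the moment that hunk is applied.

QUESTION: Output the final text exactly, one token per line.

Hunk 1: at line 4 remove [ziakq,wnle,mbyr] add [olt] -> 6 lines: wpvjf gxecs tyg bhjx olt ewc
Hunk 2: at line 1 remove [tyg,bhjx] add [ateu,zohfx,wuhuw] -> 7 lines: wpvjf gxecs ateu zohfx wuhuw olt ewc
Hunk 3: at line 1 remove [ateu,zohfx] add [blkin] -> 6 lines: wpvjf gxecs blkin wuhuw olt ewc
Hunk 4: at line 2 remove [blkin] add [jqyhd] -> 6 lines: wpvjf gxecs jqyhd wuhuw olt ewc
Hunk 5: at line 1 remove [jqyhd,wuhuw] add [gvfwm,jlawa,uoar] -> 7 lines: wpvjf gxecs gvfwm jlawa uoar olt ewc
Hunk 6: at line 3 remove [jlawa,uoar] add [bbt] -> 6 lines: wpvjf gxecs gvfwm bbt olt ewc
Hunk 7: at line 1 remove [gvfwm,bbt] add [ltdjc] -> 5 lines: wpvjf gxecs ltdjc olt ewc

Answer: wpvjf
gxecs
ltdjc
olt
ewc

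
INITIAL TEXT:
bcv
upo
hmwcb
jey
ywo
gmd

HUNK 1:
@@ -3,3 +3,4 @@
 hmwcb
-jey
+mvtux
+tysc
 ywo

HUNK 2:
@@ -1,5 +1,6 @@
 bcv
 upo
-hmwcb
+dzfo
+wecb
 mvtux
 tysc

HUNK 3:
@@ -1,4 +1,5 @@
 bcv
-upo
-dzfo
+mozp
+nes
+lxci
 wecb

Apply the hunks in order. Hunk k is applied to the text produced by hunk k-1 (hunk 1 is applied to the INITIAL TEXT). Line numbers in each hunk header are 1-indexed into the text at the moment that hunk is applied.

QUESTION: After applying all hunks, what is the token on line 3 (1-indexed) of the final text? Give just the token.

Hunk 1: at line 3 remove [jey] add [mvtux,tysc] -> 7 lines: bcv upo hmwcb mvtux tysc ywo gmd
Hunk 2: at line 1 remove [hmwcb] add [dzfo,wecb] -> 8 lines: bcv upo dzfo wecb mvtux tysc ywo gmd
Hunk 3: at line 1 remove [upo,dzfo] add [mozp,nes,lxci] -> 9 lines: bcv mozp nes lxci wecb mvtux tysc ywo gmd
Final line 3: nes

Answer: nes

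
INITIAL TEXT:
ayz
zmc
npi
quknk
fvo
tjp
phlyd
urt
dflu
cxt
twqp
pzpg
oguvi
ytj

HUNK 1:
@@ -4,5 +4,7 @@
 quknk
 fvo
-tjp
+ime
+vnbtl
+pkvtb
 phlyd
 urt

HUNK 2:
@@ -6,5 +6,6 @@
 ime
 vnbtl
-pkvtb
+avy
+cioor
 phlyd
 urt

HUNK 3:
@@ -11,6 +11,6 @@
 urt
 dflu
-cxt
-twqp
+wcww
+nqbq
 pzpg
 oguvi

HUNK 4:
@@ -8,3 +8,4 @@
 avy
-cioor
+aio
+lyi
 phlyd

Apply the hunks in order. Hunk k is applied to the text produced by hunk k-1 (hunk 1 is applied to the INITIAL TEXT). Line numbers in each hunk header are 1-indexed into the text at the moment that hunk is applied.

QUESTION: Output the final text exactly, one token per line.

Answer: ayz
zmc
npi
quknk
fvo
ime
vnbtl
avy
aio
lyi
phlyd
urt
dflu
wcww
nqbq
pzpg
oguvi
ytj

Derivation:
Hunk 1: at line 4 remove [tjp] add [ime,vnbtl,pkvtb] -> 16 lines: ayz zmc npi quknk fvo ime vnbtl pkvtb phlyd urt dflu cxt twqp pzpg oguvi ytj
Hunk 2: at line 6 remove [pkvtb] add [avy,cioor] -> 17 lines: ayz zmc npi quknk fvo ime vnbtl avy cioor phlyd urt dflu cxt twqp pzpg oguvi ytj
Hunk 3: at line 11 remove [cxt,twqp] add [wcww,nqbq] -> 17 lines: ayz zmc npi quknk fvo ime vnbtl avy cioor phlyd urt dflu wcww nqbq pzpg oguvi ytj
Hunk 4: at line 8 remove [cioor] add [aio,lyi] -> 18 lines: ayz zmc npi quknk fvo ime vnbtl avy aio lyi phlyd urt dflu wcww nqbq pzpg oguvi ytj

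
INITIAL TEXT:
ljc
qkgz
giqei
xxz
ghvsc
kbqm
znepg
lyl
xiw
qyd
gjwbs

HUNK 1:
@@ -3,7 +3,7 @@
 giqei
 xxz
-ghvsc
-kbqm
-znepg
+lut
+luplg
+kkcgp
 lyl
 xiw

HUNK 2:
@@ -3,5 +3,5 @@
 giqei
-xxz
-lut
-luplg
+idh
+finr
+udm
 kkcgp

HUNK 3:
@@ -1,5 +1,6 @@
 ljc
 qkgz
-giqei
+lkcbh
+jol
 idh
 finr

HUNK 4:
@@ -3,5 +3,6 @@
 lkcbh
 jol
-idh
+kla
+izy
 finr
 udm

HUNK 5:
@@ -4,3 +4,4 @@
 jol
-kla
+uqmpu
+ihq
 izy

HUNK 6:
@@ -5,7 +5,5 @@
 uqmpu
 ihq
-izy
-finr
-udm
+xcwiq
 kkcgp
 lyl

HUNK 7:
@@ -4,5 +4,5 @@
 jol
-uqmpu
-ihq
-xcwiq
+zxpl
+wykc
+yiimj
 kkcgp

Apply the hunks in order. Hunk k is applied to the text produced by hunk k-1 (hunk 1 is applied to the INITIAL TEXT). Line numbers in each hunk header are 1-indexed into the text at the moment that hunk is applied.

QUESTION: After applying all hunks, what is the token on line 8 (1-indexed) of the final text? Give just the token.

Hunk 1: at line 3 remove [ghvsc,kbqm,znepg] add [lut,luplg,kkcgp] -> 11 lines: ljc qkgz giqei xxz lut luplg kkcgp lyl xiw qyd gjwbs
Hunk 2: at line 3 remove [xxz,lut,luplg] add [idh,finr,udm] -> 11 lines: ljc qkgz giqei idh finr udm kkcgp lyl xiw qyd gjwbs
Hunk 3: at line 1 remove [giqei] add [lkcbh,jol] -> 12 lines: ljc qkgz lkcbh jol idh finr udm kkcgp lyl xiw qyd gjwbs
Hunk 4: at line 3 remove [idh] add [kla,izy] -> 13 lines: ljc qkgz lkcbh jol kla izy finr udm kkcgp lyl xiw qyd gjwbs
Hunk 5: at line 4 remove [kla] add [uqmpu,ihq] -> 14 lines: ljc qkgz lkcbh jol uqmpu ihq izy finr udm kkcgp lyl xiw qyd gjwbs
Hunk 6: at line 5 remove [izy,finr,udm] add [xcwiq] -> 12 lines: ljc qkgz lkcbh jol uqmpu ihq xcwiq kkcgp lyl xiw qyd gjwbs
Hunk 7: at line 4 remove [uqmpu,ihq,xcwiq] add [zxpl,wykc,yiimj] -> 12 lines: ljc qkgz lkcbh jol zxpl wykc yiimj kkcgp lyl xiw qyd gjwbs
Final line 8: kkcgp

Answer: kkcgp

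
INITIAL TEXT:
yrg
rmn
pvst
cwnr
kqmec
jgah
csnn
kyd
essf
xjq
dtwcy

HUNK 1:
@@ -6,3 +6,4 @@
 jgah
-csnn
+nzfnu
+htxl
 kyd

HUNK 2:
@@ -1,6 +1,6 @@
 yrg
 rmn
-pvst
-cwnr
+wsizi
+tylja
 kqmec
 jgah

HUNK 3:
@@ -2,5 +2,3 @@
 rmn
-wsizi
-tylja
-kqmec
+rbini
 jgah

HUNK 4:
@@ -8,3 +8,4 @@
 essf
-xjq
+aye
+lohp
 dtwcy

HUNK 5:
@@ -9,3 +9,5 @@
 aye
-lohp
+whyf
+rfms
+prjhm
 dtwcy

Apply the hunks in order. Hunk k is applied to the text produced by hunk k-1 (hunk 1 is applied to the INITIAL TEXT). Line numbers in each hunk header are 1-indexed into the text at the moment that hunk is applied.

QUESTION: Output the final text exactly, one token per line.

Hunk 1: at line 6 remove [csnn] add [nzfnu,htxl] -> 12 lines: yrg rmn pvst cwnr kqmec jgah nzfnu htxl kyd essf xjq dtwcy
Hunk 2: at line 1 remove [pvst,cwnr] add [wsizi,tylja] -> 12 lines: yrg rmn wsizi tylja kqmec jgah nzfnu htxl kyd essf xjq dtwcy
Hunk 3: at line 2 remove [wsizi,tylja,kqmec] add [rbini] -> 10 lines: yrg rmn rbini jgah nzfnu htxl kyd essf xjq dtwcy
Hunk 4: at line 8 remove [xjq] add [aye,lohp] -> 11 lines: yrg rmn rbini jgah nzfnu htxl kyd essf aye lohp dtwcy
Hunk 5: at line 9 remove [lohp] add [whyf,rfms,prjhm] -> 13 lines: yrg rmn rbini jgah nzfnu htxl kyd essf aye whyf rfms prjhm dtwcy

Answer: yrg
rmn
rbini
jgah
nzfnu
htxl
kyd
essf
aye
whyf
rfms
prjhm
dtwcy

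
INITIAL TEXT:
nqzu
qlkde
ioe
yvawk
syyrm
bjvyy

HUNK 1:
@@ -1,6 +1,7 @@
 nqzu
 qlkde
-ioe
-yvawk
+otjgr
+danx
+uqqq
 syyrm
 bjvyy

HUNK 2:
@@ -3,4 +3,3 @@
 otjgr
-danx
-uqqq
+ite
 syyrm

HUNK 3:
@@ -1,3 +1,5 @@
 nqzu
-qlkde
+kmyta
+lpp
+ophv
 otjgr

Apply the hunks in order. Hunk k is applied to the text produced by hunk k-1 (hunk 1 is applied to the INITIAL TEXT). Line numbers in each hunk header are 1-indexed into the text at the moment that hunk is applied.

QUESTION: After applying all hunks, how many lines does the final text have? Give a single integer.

Hunk 1: at line 1 remove [ioe,yvawk] add [otjgr,danx,uqqq] -> 7 lines: nqzu qlkde otjgr danx uqqq syyrm bjvyy
Hunk 2: at line 3 remove [danx,uqqq] add [ite] -> 6 lines: nqzu qlkde otjgr ite syyrm bjvyy
Hunk 3: at line 1 remove [qlkde] add [kmyta,lpp,ophv] -> 8 lines: nqzu kmyta lpp ophv otjgr ite syyrm bjvyy
Final line count: 8

Answer: 8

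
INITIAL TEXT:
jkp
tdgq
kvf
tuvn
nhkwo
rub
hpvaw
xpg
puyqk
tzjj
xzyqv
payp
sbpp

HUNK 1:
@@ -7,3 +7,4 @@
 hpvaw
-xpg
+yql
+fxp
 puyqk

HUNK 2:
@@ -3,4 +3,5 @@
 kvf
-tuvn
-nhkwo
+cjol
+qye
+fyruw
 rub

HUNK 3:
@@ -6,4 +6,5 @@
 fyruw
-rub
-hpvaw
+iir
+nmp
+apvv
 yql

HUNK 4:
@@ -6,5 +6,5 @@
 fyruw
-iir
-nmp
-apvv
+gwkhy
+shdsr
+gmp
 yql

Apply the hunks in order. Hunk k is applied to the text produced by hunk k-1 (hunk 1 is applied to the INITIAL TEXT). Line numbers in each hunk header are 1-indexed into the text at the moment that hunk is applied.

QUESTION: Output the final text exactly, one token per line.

Answer: jkp
tdgq
kvf
cjol
qye
fyruw
gwkhy
shdsr
gmp
yql
fxp
puyqk
tzjj
xzyqv
payp
sbpp

Derivation:
Hunk 1: at line 7 remove [xpg] add [yql,fxp] -> 14 lines: jkp tdgq kvf tuvn nhkwo rub hpvaw yql fxp puyqk tzjj xzyqv payp sbpp
Hunk 2: at line 3 remove [tuvn,nhkwo] add [cjol,qye,fyruw] -> 15 lines: jkp tdgq kvf cjol qye fyruw rub hpvaw yql fxp puyqk tzjj xzyqv payp sbpp
Hunk 3: at line 6 remove [rub,hpvaw] add [iir,nmp,apvv] -> 16 lines: jkp tdgq kvf cjol qye fyruw iir nmp apvv yql fxp puyqk tzjj xzyqv payp sbpp
Hunk 4: at line 6 remove [iir,nmp,apvv] add [gwkhy,shdsr,gmp] -> 16 lines: jkp tdgq kvf cjol qye fyruw gwkhy shdsr gmp yql fxp puyqk tzjj xzyqv payp sbpp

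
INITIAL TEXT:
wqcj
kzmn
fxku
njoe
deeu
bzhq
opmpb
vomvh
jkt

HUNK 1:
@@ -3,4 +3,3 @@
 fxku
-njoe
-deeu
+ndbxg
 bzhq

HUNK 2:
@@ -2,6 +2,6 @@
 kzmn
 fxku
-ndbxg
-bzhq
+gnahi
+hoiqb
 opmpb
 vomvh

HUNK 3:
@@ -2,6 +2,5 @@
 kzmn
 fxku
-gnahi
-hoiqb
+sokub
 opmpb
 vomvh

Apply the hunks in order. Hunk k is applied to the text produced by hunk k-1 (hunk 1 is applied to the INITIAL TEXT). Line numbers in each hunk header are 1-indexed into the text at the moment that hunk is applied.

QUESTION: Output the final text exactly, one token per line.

Hunk 1: at line 3 remove [njoe,deeu] add [ndbxg] -> 8 lines: wqcj kzmn fxku ndbxg bzhq opmpb vomvh jkt
Hunk 2: at line 2 remove [ndbxg,bzhq] add [gnahi,hoiqb] -> 8 lines: wqcj kzmn fxku gnahi hoiqb opmpb vomvh jkt
Hunk 3: at line 2 remove [gnahi,hoiqb] add [sokub] -> 7 lines: wqcj kzmn fxku sokub opmpb vomvh jkt

Answer: wqcj
kzmn
fxku
sokub
opmpb
vomvh
jkt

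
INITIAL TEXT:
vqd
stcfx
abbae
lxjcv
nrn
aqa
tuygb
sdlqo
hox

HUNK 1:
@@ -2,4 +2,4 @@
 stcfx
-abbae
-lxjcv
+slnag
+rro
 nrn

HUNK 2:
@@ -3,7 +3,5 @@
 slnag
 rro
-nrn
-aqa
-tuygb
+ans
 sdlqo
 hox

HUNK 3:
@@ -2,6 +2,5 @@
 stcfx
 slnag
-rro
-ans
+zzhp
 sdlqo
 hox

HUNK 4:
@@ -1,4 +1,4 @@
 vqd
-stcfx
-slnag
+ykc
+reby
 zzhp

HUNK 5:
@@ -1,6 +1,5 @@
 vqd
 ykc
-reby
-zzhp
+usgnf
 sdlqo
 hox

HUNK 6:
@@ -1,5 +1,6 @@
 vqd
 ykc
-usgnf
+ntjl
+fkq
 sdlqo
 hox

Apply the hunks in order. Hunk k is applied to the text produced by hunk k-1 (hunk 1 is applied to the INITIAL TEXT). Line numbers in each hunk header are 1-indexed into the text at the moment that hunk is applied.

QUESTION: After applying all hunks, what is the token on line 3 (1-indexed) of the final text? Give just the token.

Answer: ntjl

Derivation:
Hunk 1: at line 2 remove [abbae,lxjcv] add [slnag,rro] -> 9 lines: vqd stcfx slnag rro nrn aqa tuygb sdlqo hox
Hunk 2: at line 3 remove [nrn,aqa,tuygb] add [ans] -> 7 lines: vqd stcfx slnag rro ans sdlqo hox
Hunk 3: at line 2 remove [rro,ans] add [zzhp] -> 6 lines: vqd stcfx slnag zzhp sdlqo hox
Hunk 4: at line 1 remove [stcfx,slnag] add [ykc,reby] -> 6 lines: vqd ykc reby zzhp sdlqo hox
Hunk 5: at line 1 remove [reby,zzhp] add [usgnf] -> 5 lines: vqd ykc usgnf sdlqo hox
Hunk 6: at line 1 remove [usgnf] add [ntjl,fkq] -> 6 lines: vqd ykc ntjl fkq sdlqo hox
Final line 3: ntjl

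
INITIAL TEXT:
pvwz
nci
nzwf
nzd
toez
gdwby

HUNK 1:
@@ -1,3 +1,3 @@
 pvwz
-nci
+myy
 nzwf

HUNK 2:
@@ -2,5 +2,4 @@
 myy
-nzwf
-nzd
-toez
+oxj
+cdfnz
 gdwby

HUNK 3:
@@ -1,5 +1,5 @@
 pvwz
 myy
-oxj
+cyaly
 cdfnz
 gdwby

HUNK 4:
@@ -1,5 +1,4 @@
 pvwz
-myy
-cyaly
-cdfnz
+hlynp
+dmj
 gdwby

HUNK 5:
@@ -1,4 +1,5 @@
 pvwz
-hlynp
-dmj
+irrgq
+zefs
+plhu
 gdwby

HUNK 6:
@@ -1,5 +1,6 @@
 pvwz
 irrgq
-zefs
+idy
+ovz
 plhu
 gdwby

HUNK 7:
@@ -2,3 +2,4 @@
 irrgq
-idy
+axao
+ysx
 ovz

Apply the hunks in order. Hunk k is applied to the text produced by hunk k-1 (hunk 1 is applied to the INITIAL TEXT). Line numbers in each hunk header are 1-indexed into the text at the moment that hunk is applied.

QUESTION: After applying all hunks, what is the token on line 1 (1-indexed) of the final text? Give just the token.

Hunk 1: at line 1 remove [nci] add [myy] -> 6 lines: pvwz myy nzwf nzd toez gdwby
Hunk 2: at line 2 remove [nzwf,nzd,toez] add [oxj,cdfnz] -> 5 lines: pvwz myy oxj cdfnz gdwby
Hunk 3: at line 1 remove [oxj] add [cyaly] -> 5 lines: pvwz myy cyaly cdfnz gdwby
Hunk 4: at line 1 remove [myy,cyaly,cdfnz] add [hlynp,dmj] -> 4 lines: pvwz hlynp dmj gdwby
Hunk 5: at line 1 remove [hlynp,dmj] add [irrgq,zefs,plhu] -> 5 lines: pvwz irrgq zefs plhu gdwby
Hunk 6: at line 1 remove [zefs] add [idy,ovz] -> 6 lines: pvwz irrgq idy ovz plhu gdwby
Hunk 7: at line 2 remove [idy] add [axao,ysx] -> 7 lines: pvwz irrgq axao ysx ovz plhu gdwby
Final line 1: pvwz

Answer: pvwz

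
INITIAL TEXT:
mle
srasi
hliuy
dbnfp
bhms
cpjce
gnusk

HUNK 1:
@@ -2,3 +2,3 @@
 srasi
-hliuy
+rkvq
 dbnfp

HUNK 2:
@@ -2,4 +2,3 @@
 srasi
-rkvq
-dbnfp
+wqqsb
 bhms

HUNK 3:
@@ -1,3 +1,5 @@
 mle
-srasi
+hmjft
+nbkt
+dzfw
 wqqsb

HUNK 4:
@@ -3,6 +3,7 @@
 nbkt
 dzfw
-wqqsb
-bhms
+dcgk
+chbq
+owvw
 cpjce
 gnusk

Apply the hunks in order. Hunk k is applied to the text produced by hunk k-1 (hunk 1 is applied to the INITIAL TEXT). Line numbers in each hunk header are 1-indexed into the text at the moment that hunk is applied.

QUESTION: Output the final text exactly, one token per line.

Answer: mle
hmjft
nbkt
dzfw
dcgk
chbq
owvw
cpjce
gnusk

Derivation:
Hunk 1: at line 2 remove [hliuy] add [rkvq] -> 7 lines: mle srasi rkvq dbnfp bhms cpjce gnusk
Hunk 2: at line 2 remove [rkvq,dbnfp] add [wqqsb] -> 6 lines: mle srasi wqqsb bhms cpjce gnusk
Hunk 3: at line 1 remove [srasi] add [hmjft,nbkt,dzfw] -> 8 lines: mle hmjft nbkt dzfw wqqsb bhms cpjce gnusk
Hunk 4: at line 3 remove [wqqsb,bhms] add [dcgk,chbq,owvw] -> 9 lines: mle hmjft nbkt dzfw dcgk chbq owvw cpjce gnusk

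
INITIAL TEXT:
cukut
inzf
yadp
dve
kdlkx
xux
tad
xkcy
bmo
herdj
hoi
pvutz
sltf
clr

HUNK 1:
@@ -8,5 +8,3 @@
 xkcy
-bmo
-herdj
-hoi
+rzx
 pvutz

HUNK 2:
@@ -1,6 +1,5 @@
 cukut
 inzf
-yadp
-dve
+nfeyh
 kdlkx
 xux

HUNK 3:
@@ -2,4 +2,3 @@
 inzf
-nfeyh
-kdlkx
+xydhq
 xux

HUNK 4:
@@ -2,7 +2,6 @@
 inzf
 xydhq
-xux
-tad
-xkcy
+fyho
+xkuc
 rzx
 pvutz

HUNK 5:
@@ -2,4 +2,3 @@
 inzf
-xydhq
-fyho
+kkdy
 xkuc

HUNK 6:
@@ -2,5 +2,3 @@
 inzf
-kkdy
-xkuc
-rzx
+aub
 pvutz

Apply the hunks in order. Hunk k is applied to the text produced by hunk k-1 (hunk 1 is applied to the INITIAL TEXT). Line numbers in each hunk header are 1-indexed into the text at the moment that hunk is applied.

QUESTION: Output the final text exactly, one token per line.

Answer: cukut
inzf
aub
pvutz
sltf
clr

Derivation:
Hunk 1: at line 8 remove [bmo,herdj,hoi] add [rzx] -> 12 lines: cukut inzf yadp dve kdlkx xux tad xkcy rzx pvutz sltf clr
Hunk 2: at line 1 remove [yadp,dve] add [nfeyh] -> 11 lines: cukut inzf nfeyh kdlkx xux tad xkcy rzx pvutz sltf clr
Hunk 3: at line 2 remove [nfeyh,kdlkx] add [xydhq] -> 10 lines: cukut inzf xydhq xux tad xkcy rzx pvutz sltf clr
Hunk 4: at line 2 remove [xux,tad,xkcy] add [fyho,xkuc] -> 9 lines: cukut inzf xydhq fyho xkuc rzx pvutz sltf clr
Hunk 5: at line 2 remove [xydhq,fyho] add [kkdy] -> 8 lines: cukut inzf kkdy xkuc rzx pvutz sltf clr
Hunk 6: at line 2 remove [kkdy,xkuc,rzx] add [aub] -> 6 lines: cukut inzf aub pvutz sltf clr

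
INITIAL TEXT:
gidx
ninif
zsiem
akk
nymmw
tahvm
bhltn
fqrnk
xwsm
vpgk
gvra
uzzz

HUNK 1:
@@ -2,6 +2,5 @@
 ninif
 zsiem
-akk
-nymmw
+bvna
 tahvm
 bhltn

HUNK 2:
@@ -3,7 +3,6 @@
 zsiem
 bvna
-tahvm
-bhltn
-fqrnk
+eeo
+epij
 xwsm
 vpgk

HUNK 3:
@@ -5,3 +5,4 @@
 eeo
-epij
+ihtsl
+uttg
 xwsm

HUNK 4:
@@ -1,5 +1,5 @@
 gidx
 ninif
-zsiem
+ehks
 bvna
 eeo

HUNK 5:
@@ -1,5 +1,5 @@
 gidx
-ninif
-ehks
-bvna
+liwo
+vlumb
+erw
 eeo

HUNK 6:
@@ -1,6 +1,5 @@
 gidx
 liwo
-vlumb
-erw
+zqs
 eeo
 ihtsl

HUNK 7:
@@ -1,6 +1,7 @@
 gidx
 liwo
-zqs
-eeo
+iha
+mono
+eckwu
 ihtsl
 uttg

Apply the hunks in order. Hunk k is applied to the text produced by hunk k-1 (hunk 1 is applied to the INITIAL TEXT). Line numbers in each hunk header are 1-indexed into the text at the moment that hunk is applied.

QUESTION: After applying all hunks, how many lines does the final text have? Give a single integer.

Hunk 1: at line 2 remove [akk,nymmw] add [bvna] -> 11 lines: gidx ninif zsiem bvna tahvm bhltn fqrnk xwsm vpgk gvra uzzz
Hunk 2: at line 3 remove [tahvm,bhltn,fqrnk] add [eeo,epij] -> 10 lines: gidx ninif zsiem bvna eeo epij xwsm vpgk gvra uzzz
Hunk 3: at line 5 remove [epij] add [ihtsl,uttg] -> 11 lines: gidx ninif zsiem bvna eeo ihtsl uttg xwsm vpgk gvra uzzz
Hunk 4: at line 1 remove [zsiem] add [ehks] -> 11 lines: gidx ninif ehks bvna eeo ihtsl uttg xwsm vpgk gvra uzzz
Hunk 5: at line 1 remove [ninif,ehks,bvna] add [liwo,vlumb,erw] -> 11 lines: gidx liwo vlumb erw eeo ihtsl uttg xwsm vpgk gvra uzzz
Hunk 6: at line 1 remove [vlumb,erw] add [zqs] -> 10 lines: gidx liwo zqs eeo ihtsl uttg xwsm vpgk gvra uzzz
Hunk 7: at line 1 remove [zqs,eeo] add [iha,mono,eckwu] -> 11 lines: gidx liwo iha mono eckwu ihtsl uttg xwsm vpgk gvra uzzz
Final line count: 11

Answer: 11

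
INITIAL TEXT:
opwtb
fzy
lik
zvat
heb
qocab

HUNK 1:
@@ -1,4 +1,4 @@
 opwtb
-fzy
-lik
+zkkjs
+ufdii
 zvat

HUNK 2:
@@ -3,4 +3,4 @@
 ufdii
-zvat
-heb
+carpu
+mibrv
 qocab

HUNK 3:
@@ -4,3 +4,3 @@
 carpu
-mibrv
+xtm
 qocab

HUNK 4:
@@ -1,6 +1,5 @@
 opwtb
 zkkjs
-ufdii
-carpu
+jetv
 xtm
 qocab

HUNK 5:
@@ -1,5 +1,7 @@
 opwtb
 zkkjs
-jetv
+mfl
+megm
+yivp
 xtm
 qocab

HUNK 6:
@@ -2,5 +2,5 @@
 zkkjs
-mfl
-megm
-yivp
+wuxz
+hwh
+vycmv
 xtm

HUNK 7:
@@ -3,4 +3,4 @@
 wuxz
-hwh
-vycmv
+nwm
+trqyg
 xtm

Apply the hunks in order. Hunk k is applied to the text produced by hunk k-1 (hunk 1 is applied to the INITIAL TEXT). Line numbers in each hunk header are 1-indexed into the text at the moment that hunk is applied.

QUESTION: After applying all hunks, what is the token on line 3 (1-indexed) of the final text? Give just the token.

Answer: wuxz

Derivation:
Hunk 1: at line 1 remove [fzy,lik] add [zkkjs,ufdii] -> 6 lines: opwtb zkkjs ufdii zvat heb qocab
Hunk 2: at line 3 remove [zvat,heb] add [carpu,mibrv] -> 6 lines: opwtb zkkjs ufdii carpu mibrv qocab
Hunk 3: at line 4 remove [mibrv] add [xtm] -> 6 lines: opwtb zkkjs ufdii carpu xtm qocab
Hunk 4: at line 1 remove [ufdii,carpu] add [jetv] -> 5 lines: opwtb zkkjs jetv xtm qocab
Hunk 5: at line 1 remove [jetv] add [mfl,megm,yivp] -> 7 lines: opwtb zkkjs mfl megm yivp xtm qocab
Hunk 6: at line 2 remove [mfl,megm,yivp] add [wuxz,hwh,vycmv] -> 7 lines: opwtb zkkjs wuxz hwh vycmv xtm qocab
Hunk 7: at line 3 remove [hwh,vycmv] add [nwm,trqyg] -> 7 lines: opwtb zkkjs wuxz nwm trqyg xtm qocab
Final line 3: wuxz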